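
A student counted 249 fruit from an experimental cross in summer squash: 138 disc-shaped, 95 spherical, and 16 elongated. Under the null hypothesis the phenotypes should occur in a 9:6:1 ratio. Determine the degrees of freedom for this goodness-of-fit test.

A goodness-of-fit test with 3 phenotype classes has df = 3 − 1 = 2.

2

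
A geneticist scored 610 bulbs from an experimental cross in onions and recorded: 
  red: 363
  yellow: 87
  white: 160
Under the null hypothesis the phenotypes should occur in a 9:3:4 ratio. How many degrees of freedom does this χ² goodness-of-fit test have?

2

A goodness-of-fit test with 3 phenotype classes has df = 3 − 1 = 2.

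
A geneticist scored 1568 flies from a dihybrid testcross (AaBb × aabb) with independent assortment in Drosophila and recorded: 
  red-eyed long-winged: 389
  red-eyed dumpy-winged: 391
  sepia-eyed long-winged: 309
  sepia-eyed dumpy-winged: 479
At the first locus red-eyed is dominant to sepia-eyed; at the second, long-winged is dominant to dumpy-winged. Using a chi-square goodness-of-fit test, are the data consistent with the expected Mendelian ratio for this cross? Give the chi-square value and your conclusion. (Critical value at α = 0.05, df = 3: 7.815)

A dihybrid testcross with independent assortment gives a 1:1:1:1 ratio.
Expected counts for N = 1568 under a 1:1:1:1 ratio (total parts = 4):
  red-eyed long-winged: 1568 × 1/4 = 392
  red-eyed dumpy-winged: 1568 × 1/4 = 392
  sepia-eyed long-winged: 1568 × 1/4 = 392
  sepia-eyed dumpy-winged: 1568 × 1/4 = 392
χ² = Σ (O − E)² / E
  red-eyed long-winged: (389 − 392)² / 392 = 0.0230
  red-eyed dumpy-winged: (391 − 392)² / 392 = 0.0026
  sepia-eyed long-winged: (309 − 392)² / 392 = 17.5740
  sepia-eyed dumpy-winged: (479 − 392)² / 392 = 19.3087
χ² = 0.0230 + 0.0026 + 17.5740 + 19.3087 = 36.9083 ≈ 36.908
Degrees of freedom = 4 − 1 = 3; critical value at α = 0.05 is 7.815.
Since 36.908 > 7.815, we reject the null hypothesis — the data do not fit the 1:1:1:1 ratio.

36.908; not consistent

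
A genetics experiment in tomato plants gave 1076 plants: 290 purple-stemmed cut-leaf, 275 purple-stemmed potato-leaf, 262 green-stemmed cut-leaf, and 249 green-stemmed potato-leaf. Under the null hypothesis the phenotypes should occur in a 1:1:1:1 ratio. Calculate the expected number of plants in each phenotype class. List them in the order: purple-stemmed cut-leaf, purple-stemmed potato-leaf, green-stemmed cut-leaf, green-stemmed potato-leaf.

The 1:1:1:1 ratio has 4 parts, so with N = 1076 the expected counts are:
  purple-stemmed cut-leaf: 1076 × 1/4 = 269
  purple-stemmed potato-leaf: 1076 × 1/4 = 269
  green-stemmed cut-leaf: 1076 × 1/4 = 269
  green-stemmed potato-leaf: 1076 × 1/4 = 269

269, 269, 269, 269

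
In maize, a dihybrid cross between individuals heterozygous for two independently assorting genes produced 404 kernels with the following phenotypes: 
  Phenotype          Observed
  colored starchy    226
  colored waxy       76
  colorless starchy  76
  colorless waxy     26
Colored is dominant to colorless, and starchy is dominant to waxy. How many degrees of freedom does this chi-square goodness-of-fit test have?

3

A dihybrid F₂ with independent assortment and complete dominance at both loci gives a 9:3:3:1 phenotypic ratio.
A goodness-of-fit test with 4 phenotype classes has df = 4 − 1 = 3.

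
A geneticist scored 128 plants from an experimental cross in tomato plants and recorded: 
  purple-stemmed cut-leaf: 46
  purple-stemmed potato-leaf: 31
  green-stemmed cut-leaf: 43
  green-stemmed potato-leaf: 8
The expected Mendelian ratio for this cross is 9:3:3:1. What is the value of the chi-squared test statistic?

26.472

The 9:3:3:1 ratio has 16 parts, so with N = 128 the expected counts are:
  purple-stemmed cut-leaf: 128 × 9/16 = 72
  purple-stemmed potato-leaf: 128 × 3/16 = 24
  green-stemmed cut-leaf: 128 × 3/16 = 24
  green-stemmed potato-leaf: 128 × 1/16 = 8
χ² = Σ (O − E)² / E
  purple-stemmed cut-leaf: (46 − 72)² / 72 = 9.3889
  purple-stemmed potato-leaf: (31 − 24)² / 24 = 2.0417
  green-stemmed cut-leaf: (43 − 24)² / 24 = 15.0417
  green-stemmed potato-leaf: (8 − 8)² / 8 = 0.0000
χ² = 9.3889 + 2.0417 + 15.0417 + 0.0000 = 26.4723 ≈ 26.472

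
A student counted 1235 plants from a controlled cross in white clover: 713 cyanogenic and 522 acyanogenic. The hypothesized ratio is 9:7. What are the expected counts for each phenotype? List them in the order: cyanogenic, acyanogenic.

694.6875, 540.3125

The 9:7 ratio has 16 parts, so with N = 1235 the expected counts are:
  cyanogenic: 1235 × 9/16 = 694.6875
  acyanogenic: 1235 × 7/16 = 540.3125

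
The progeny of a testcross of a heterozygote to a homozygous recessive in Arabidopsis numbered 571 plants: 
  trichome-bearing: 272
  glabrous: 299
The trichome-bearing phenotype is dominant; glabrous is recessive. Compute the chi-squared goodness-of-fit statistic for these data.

A testcross of a heterozygote (Aa × aa) gives a 1:1 phenotypic ratio.
Expected counts for N = 571 under a 1:1 ratio (total parts = 2):
  trichome-bearing: 571 × 1/2 = 285.5
  glabrous: 571 × 1/2 = 285.5
χ² = Σ (O − E)² / E
  trichome-bearing: (272 − 285.5)² / 285.5 = 0.6384
  glabrous: (299 − 285.5)² / 285.5 = 0.6384
χ² = 0.6384 + 0.6384 = 1.2768 ≈ 1.277

1.277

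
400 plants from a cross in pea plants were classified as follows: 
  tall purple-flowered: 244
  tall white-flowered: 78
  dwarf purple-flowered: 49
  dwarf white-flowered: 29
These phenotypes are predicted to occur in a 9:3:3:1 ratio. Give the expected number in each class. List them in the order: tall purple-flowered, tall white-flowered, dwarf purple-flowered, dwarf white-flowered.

225, 75, 75, 25

The 9:3:3:1 ratio has 16 parts, so with N = 400 the expected counts are:
  tall purple-flowered: 400 × 9/16 = 225
  tall white-flowered: 400 × 3/16 = 75
  dwarf purple-flowered: 400 × 3/16 = 75
  dwarf white-flowered: 400 × 1/16 = 25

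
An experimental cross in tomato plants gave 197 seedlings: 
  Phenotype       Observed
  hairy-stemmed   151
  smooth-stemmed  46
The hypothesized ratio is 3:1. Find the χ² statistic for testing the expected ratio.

Total ratio parts = 4. Expected numbers out of 197:
  hairy-stemmed: 197 × 3/4 = 147.75
  smooth-stemmed: 197 × 1/4 = 49.25
χ² = Σ (O − E)² / E
  hairy-stemmed: (151 − 147.75)² / 147.75 = 0.0715
  smooth-stemmed: (46 − 49.25)² / 49.25 = 0.2145
χ² = 0.0715 + 0.2145 = 0.286

0.286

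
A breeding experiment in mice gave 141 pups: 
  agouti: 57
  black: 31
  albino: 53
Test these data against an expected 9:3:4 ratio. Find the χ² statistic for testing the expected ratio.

Expected counts for N = 141 under a 9:3:4 ratio (total parts = 16):
  agouti: 141 × 9/16 = 79.3125
  black: 141 × 3/16 = 26.4375
  albino: 141 × 4/16 = 35.25
χ² = Σ (O − E)² / E
  agouti: (57 − 79.3125)² / 79.3125 = 6.2770
  black: (31 − 26.4375)² / 26.4375 = 0.7874
  albino: (53 − 35.25)² / 35.25 = 8.9379
χ² = 6.2770 + 0.7874 + 8.9379 = 16.0023 ≈ 16.002

16.002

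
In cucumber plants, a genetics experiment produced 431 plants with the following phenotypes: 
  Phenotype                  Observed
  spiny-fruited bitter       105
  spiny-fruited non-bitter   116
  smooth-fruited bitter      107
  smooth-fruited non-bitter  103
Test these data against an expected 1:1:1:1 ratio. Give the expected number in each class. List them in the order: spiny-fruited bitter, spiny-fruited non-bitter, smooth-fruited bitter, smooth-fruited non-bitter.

107.75, 107.75, 107.75, 107.75

Under the 1:1:1:1 hypothesis (Σ ratio = 4, N = 431):
  spiny-fruited bitter: 431 × 1/4 = 107.75
  spiny-fruited non-bitter: 431 × 1/4 = 107.75
  smooth-fruited bitter: 431 × 1/4 = 107.75
  smooth-fruited non-bitter: 431 × 1/4 = 107.75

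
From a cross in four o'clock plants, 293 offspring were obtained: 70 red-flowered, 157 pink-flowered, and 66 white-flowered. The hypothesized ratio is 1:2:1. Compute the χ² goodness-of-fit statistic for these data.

1.614

Expected counts for N = 293 under a 1:2:1 ratio (total parts = 4):
  red-flowered: 293 × 1/4 = 73.25
  pink-flowered: 293 × 2/4 = 146.5
  white-flowered: 293 × 1/4 = 73.25
χ² = Σ (O − E)² / E
  red-flowered: (70 − 73.25)² / 73.25 = 0.1442
  pink-flowered: (157 − 146.5)² / 146.5 = 0.7526
  white-flowered: (66 − 73.25)² / 73.25 = 0.7176
χ² = 0.1442 + 0.7526 + 0.7176 = 1.6144 ≈ 1.614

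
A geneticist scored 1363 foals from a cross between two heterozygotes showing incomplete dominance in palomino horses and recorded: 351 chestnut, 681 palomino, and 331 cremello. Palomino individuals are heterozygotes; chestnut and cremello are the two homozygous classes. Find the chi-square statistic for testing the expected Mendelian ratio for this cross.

With incomplete dominance, a heterozygote × heterozygote cross gives a 1:2:1 phenotypic ratio.
Expected counts for N = 1363 under a 1:2:1 ratio (total parts = 4):
  chestnut: 1363 × 1/4 = 340.75
  palomino: 1363 × 2/4 = 681.5
  cremello: 1363 × 1/4 = 340.75
χ² = Σ (O − E)² / E
  chestnut: (351 − 340.75)² / 340.75 = 0.3083
  palomino: (681 − 681.5)² / 681.5 = 0.0004
  cremello: (331 − 340.75)² / 340.75 = 0.2790
χ² = 0.3083 + 0.0004 + 0.2790 = 0.5877 ≈ 0.588

0.588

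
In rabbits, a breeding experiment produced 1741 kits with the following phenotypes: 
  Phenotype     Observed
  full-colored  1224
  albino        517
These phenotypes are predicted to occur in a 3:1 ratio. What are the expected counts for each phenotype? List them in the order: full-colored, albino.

1305.75, 435.25

The 3:1 ratio has 4 parts, so with N = 1741 the expected counts are:
  full-colored: 1741 × 3/4 = 1305.75
  albino: 1741 × 1/4 = 435.25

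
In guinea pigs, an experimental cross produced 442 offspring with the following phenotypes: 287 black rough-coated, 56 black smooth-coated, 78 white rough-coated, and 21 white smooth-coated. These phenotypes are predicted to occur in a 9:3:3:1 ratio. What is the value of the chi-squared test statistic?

Under the 9:3:3:1 hypothesis (Σ ratio = 16, N = 442):
  black rough-coated: 442 × 9/16 = 248.625
  black smooth-coated: 442 × 3/16 = 82.875
  white rough-coated: 442 × 3/16 = 82.875
  white smooth-coated: 442 × 1/16 = 27.625
χ² = Σ (O − E)² / E
  black rough-coated: (287 − 248.625)² / 248.625 = 5.9231
  black smooth-coated: (56 − 82.875)² / 82.875 = 8.7151
  white rough-coated: (78 − 82.875)² / 82.875 = 0.2868
  white smooth-coated: (21 − 27.625)² / 27.625 = 1.5888
χ² = 5.9231 + 8.7151 + 0.2868 + 1.5888 = 16.5138 ≈ 16.514

16.514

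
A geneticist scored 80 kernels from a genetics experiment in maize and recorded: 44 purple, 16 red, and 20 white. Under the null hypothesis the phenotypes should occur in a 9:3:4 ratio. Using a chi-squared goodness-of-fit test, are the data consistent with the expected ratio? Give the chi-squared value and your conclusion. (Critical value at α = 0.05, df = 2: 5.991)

Total ratio parts = 16. Expected numbers out of 80:
  purple: 80 × 9/16 = 45
  red: 80 × 3/16 = 15
  white: 80 × 4/16 = 20
χ² = Σ (O − E)² / E
  purple: (44 − 45)² / 45 = 0.0222
  red: (16 − 15)² / 15 = 0.0667
  white: (20 − 20)² / 20 = 0.0000
χ² = 0.0222 + 0.0667 + 0.0000 = 0.0889 ≈ 0.089
Degrees of freedom = 3 − 1 = 2; critical value at α = 0.05 is 5.991.
Since 0.089 < 5.991, we fail to reject the null hypothesis — the data are consistent with the 9:3:4 ratio.

0.089; consistent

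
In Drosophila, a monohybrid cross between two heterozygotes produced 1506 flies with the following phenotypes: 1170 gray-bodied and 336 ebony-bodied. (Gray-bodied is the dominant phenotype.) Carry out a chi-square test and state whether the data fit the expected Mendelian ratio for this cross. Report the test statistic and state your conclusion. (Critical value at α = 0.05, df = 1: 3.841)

5.809; not consistent

For a monohybrid cross between heterozygotes with complete dominance, the expected phenotypic ratio is 3:1.
The 3:1 ratio has 4 parts, so with N = 1506 the expected counts are:
  gray-bodied: 1506 × 3/4 = 1129.5
  ebony-bodied: 1506 × 1/4 = 376.5
χ² = Σ (O − E)² / E
  gray-bodied: (1170 − 1129.5)² / 1129.5 = 1.4522
  ebony-bodied: (336 − 376.5)² / 376.5 = 4.3566
χ² = 1.4522 + 4.3566 = 5.8088 ≈ 5.809
Degrees of freedom = 2 − 1 = 1; critical value at α = 0.05 is 3.841.
Since 5.809 > 3.841, we reject the null hypothesis — the data do not fit the 3:1 ratio.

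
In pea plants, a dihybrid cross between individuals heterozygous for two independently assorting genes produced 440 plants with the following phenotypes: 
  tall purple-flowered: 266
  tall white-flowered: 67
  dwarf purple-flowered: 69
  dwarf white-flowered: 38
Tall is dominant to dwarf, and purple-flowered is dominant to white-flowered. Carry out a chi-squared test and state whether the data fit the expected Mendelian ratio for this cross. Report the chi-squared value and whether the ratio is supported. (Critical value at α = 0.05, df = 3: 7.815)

10.513; not consistent

A dihybrid F₂ with independent assortment and complete dominance at both loci gives a 9:3:3:1 phenotypic ratio.
Total ratio parts = 16. Expected numbers out of 440:
  tall purple-flowered: 440 × 9/16 = 247.5
  tall white-flowered: 440 × 3/16 = 82.5
  dwarf purple-flowered: 440 × 3/16 = 82.5
  dwarf white-flowered: 440 × 1/16 = 27.5
χ² = Σ (O − E)² / E
  tall purple-flowered: (266 − 247.5)² / 247.5 = 1.3828
  tall white-flowered: (67 − 82.5)² / 82.5 = 2.9121
  dwarf purple-flowered: (69 − 82.5)² / 82.5 = 2.2091
  dwarf white-flowered: (38 − 27.5)² / 27.5 = 4.0091
χ² = 1.3828 + 2.9121 + 2.2091 + 4.0091 = 10.5131 ≈ 10.513
Degrees of freedom = 4 − 1 = 3; critical value at α = 0.05 is 7.815.
Since 10.513 > 7.815, we reject the null hypothesis — the data do not fit the 9:3:3:1 ratio.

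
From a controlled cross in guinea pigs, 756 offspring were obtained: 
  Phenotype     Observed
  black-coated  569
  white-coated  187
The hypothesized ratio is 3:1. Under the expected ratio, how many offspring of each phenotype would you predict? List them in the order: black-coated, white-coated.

The 3:1 ratio has 4 parts, so with N = 756 the expected counts are:
  black-coated: 756 × 3/4 = 567
  white-coated: 756 × 1/4 = 189

567, 189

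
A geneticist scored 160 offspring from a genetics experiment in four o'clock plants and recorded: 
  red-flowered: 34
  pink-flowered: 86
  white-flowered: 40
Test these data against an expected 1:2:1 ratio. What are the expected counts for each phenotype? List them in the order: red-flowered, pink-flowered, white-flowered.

40, 80, 40

Total ratio parts = 4. Expected numbers out of 160:
  red-flowered: 160 × 1/4 = 40
  pink-flowered: 160 × 2/4 = 80
  white-flowered: 160 × 1/4 = 40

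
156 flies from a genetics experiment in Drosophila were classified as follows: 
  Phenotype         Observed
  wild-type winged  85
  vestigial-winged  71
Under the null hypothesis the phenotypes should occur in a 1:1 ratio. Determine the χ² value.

1.256

The 1:1 ratio has 2 parts, so with N = 156 the expected counts are:
  wild-type winged: 156 × 1/2 = 78
  vestigial-winged: 156 × 1/2 = 78
χ² = Σ (O − E)² / E
  wild-type winged: (85 − 78)² / 78 = 0.6282
  vestigial-winged: (71 − 78)² / 78 = 0.6282
χ² = 0.6282 + 0.6282 = 1.2564 ≈ 1.256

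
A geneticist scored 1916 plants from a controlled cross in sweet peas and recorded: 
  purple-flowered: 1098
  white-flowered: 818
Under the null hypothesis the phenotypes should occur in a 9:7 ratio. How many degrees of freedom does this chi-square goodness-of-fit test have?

1

A goodness-of-fit test with 2 phenotype classes has df = 2 − 1 = 1.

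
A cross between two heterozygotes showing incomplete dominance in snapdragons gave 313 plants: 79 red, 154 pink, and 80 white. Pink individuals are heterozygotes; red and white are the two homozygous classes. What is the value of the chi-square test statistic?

With incomplete dominance, a heterozygote × heterozygote cross gives a 1:2:1 phenotypic ratio.
Under the 1:2:1 hypothesis (Σ ratio = 4, N = 313):
  red: 313 × 1/4 = 78.25
  pink: 313 × 2/4 = 156.5
  white: 313 × 1/4 = 78.25
χ² = Σ (O − E)² / E
  red: (79 − 78.25)² / 78.25 = 0.0072
  pink: (154 − 156.5)² / 156.5 = 0.0399
  white: (80 − 78.25)² / 78.25 = 0.0391
χ² = 0.0072 + 0.0399 + 0.0391 = 0.0862 ≈ 0.086

0.086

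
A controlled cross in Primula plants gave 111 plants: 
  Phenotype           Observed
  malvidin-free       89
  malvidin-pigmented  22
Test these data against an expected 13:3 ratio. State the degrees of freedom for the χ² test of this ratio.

A goodness-of-fit test with 2 phenotype classes has df = 2 − 1 = 1.

1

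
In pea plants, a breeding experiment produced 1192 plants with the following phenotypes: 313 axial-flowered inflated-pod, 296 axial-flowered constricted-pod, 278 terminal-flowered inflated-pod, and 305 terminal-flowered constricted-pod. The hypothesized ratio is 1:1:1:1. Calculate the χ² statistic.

2.275

Under the 1:1:1:1 hypothesis (Σ ratio = 4, N = 1192):
  axial-flowered inflated-pod: 1192 × 1/4 = 298
  axial-flowered constricted-pod: 1192 × 1/4 = 298
  terminal-flowered inflated-pod: 1192 × 1/4 = 298
  terminal-flowered constricted-pod: 1192 × 1/4 = 298
χ² = Σ (O − E)² / E
  axial-flowered inflated-pod: (313 − 298)² / 298 = 0.7550
  axial-flowered constricted-pod: (296 − 298)² / 298 = 0.0134
  terminal-flowered inflated-pod: (278 − 298)² / 298 = 1.3423
  terminal-flowered constricted-pod: (305 − 298)² / 298 = 0.1644
χ² = 0.7550 + 0.0134 + 1.3423 + 0.1644 = 2.2751 ≈ 2.275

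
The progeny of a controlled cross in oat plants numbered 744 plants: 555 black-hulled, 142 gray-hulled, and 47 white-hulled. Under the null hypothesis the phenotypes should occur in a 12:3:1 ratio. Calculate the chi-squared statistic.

0.066

Total ratio parts = 16. Expected numbers out of 744:
  black-hulled: 744 × 12/16 = 558
  gray-hulled: 744 × 3/16 = 139.5
  white-hulled: 744 × 1/16 = 46.5
χ² = Σ (O − E)² / E
  black-hulled: (555 − 558)² / 558 = 0.0161
  gray-hulled: (142 − 139.5)² / 139.5 = 0.0448
  white-hulled: (47 − 46.5)² / 46.5 = 0.0054
χ² = 0.0161 + 0.0448 + 0.0054 = 0.0663 ≈ 0.066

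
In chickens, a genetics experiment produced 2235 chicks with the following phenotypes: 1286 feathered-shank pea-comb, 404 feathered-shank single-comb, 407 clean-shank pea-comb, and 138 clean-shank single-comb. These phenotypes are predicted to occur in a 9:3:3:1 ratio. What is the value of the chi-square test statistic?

1.569

Expected counts for N = 2235 under a 9:3:3:1 ratio (total parts = 16):
  feathered-shank pea-comb: 2235 × 9/16 = 1257.1875
  feathered-shank single-comb: 2235 × 3/16 = 419.0625
  clean-shank pea-comb: 2235 × 3/16 = 419.0625
  clean-shank single-comb: 2235 × 1/16 = 139.6875
χ² = Σ (O − E)² / E
  feathered-shank pea-comb: (1286 − 1257.1875)² / 1257.1875 = 0.6603
  feathered-shank single-comb: (404 − 419.0625)² / 419.0625 = 0.5414
  clean-shank pea-comb: (407 − 419.0625)² / 419.0625 = 0.3472
  clean-shank single-comb: (138 − 139.6875)² / 139.6875 = 0.0204
χ² = 0.6603 + 0.5414 + 0.3472 + 0.0204 = 1.5693 ≈ 1.569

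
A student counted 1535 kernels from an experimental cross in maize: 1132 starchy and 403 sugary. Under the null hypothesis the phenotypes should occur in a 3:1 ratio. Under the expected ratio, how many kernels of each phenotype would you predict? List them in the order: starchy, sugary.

Under the 3:1 hypothesis (Σ ratio = 4, N = 1535):
  starchy: 1535 × 3/4 = 1151.25
  sugary: 1535 × 1/4 = 383.75

1151.25, 383.75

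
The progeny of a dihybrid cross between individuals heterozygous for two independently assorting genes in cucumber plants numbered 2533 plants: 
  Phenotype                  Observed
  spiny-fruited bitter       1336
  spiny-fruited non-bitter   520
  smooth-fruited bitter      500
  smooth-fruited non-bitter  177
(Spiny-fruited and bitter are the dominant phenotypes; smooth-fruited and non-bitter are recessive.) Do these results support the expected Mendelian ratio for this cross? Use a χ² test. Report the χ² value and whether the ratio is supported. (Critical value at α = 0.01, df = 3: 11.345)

13.340; not consistent

A dihybrid F₂ with independent assortment and complete dominance at both loci gives a 9:3:3:1 phenotypic ratio.
The 9:3:3:1 ratio has 16 parts, so with N = 2533 the expected counts are:
  spiny-fruited bitter: 2533 × 9/16 = 1424.8125
  spiny-fruited non-bitter: 2533 × 3/16 = 474.9375
  smooth-fruited bitter: 2533 × 3/16 = 474.9375
  smooth-fruited non-bitter: 2533 × 1/16 = 158.3125
χ² = Σ (O − E)² / E
  spiny-fruited bitter: (1336 − 1424.8125)² / 1424.8125 = 5.5359
  spiny-fruited non-bitter: (520 − 474.9375)² / 474.9375 = 4.2756
  smooth-fruited bitter: (500 − 474.9375)² / 474.9375 = 1.3226
  smooth-fruited non-bitter: (177 − 158.3125)² / 158.3125 = 2.2059
χ² = 5.5359 + 4.2756 + 1.3226 + 2.2059 = 13.340
Degrees of freedom = 4 − 1 = 3; critical value at α = 0.01 is 11.345.
Since 13.340 > 11.345, we reject the null hypothesis — the data do not fit the 9:3:3:1 ratio.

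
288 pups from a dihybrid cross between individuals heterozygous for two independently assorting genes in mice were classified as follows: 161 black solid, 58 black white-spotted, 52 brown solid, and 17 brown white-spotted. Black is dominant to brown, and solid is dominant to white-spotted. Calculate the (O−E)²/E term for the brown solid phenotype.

0.074

A dihybrid F₂ with independent assortment and complete dominance at both loci gives a 9:3:3:1 phenotypic ratio.
Expected counts for N = 288 under a 9:3:3:1 ratio (total parts = 16):
  black solid: 288 × 9/16 = 162
  black white-spotted: 288 × 3/16 = 54
  brown solid: 288 × 3/16 = 54
  brown white-spotted: 288 × 1/16 = 18
Contribution of brown solid: (52 − 54)² / 54 = 0.0741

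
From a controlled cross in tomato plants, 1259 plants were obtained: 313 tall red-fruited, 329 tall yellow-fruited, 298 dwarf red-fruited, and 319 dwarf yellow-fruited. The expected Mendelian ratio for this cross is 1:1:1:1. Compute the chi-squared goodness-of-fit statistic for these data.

Expected counts for N = 1259 under a 1:1:1:1 ratio (total parts = 4):
  tall red-fruited: 1259 × 1/4 = 314.75
  tall yellow-fruited: 1259 × 1/4 = 314.75
  dwarf red-fruited: 1259 × 1/4 = 314.75
  dwarf yellow-fruited: 1259 × 1/4 = 314.75
χ² = Σ (O − E)² / E
  tall red-fruited: (313 − 314.75)² / 314.75 = 0.0097
  tall yellow-fruited: (329 − 314.75)² / 314.75 = 0.6452
  dwarf red-fruited: (298 − 314.75)² / 314.75 = 0.8914
  dwarf yellow-fruited: (319 − 314.75)² / 314.75 = 0.0574
χ² = 0.0097 + 0.6452 + 0.8914 + 0.0574 = 1.6037 ≈ 1.604

1.604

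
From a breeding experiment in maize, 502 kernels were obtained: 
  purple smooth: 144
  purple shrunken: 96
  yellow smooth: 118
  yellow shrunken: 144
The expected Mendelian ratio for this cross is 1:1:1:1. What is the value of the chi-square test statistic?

Expected counts for N = 502 under a 1:1:1:1 ratio (total parts = 4):
  purple smooth: 502 × 1/4 = 125.5
  purple shrunken: 502 × 1/4 = 125.5
  yellow smooth: 502 × 1/4 = 125.5
  yellow shrunken: 502 × 1/4 = 125.5
χ² = Σ (O − E)² / E
  purple smooth: (144 − 125.5)² / 125.5 = 2.7271
  purple shrunken: (96 − 125.5)² / 125.5 = 6.9343
  yellow smooth: (118 − 125.5)² / 125.5 = 0.4482
  yellow shrunken: (144 − 125.5)² / 125.5 = 2.7271
χ² = 2.7271 + 6.9343 + 0.4482 + 2.7271 = 12.8367 ≈ 12.837

12.837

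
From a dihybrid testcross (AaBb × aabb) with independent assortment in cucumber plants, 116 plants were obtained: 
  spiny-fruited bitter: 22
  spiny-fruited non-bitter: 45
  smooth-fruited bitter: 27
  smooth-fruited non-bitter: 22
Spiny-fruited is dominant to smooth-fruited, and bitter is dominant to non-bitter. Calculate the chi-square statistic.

12.345

A dihybrid testcross with independent assortment gives a 1:1:1:1 ratio.
The 1:1:1:1 ratio has 4 parts, so with N = 116 the expected counts are:
  spiny-fruited bitter: 116 × 1/4 = 29
  spiny-fruited non-bitter: 116 × 1/4 = 29
  smooth-fruited bitter: 116 × 1/4 = 29
  smooth-fruited non-bitter: 116 × 1/4 = 29
χ² = Σ (O − E)² / E
  spiny-fruited bitter: (22 − 29)² / 29 = 1.6897
  spiny-fruited non-bitter: (45 − 29)² / 29 = 8.8276
  smooth-fruited bitter: (27 − 29)² / 29 = 0.1379
  smooth-fruited non-bitter: (22 − 29)² / 29 = 1.6897
χ² = 1.6897 + 8.8276 + 0.1379 + 1.6897 = 12.3449 ≈ 12.345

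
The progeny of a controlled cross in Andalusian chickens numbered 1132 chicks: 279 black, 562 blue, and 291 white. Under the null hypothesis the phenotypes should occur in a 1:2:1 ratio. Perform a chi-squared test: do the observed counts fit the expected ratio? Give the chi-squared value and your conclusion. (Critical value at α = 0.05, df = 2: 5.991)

0.311; consistent

Under the 1:2:1 hypothesis (Σ ratio = 4, N = 1132):
  black: 1132 × 1/4 = 283
  blue: 1132 × 2/4 = 566
  white: 1132 × 1/4 = 283
χ² = Σ (O − E)² / E
  black: (279 − 283)² / 283 = 0.0565
  blue: (562 − 566)² / 566 = 0.0283
  white: (291 − 283)² / 283 = 0.2261
χ² = 0.0565 + 0.0283 + 0.2261 = 0.3109 ≈ 0.311
Degrees of freedom = 3 − 1 = 2; critical value at α = 0.05 is 5.991.
Since 0.311 < 5.991, we fail to reject the null hypothesis — the data are consistent with the 1:2:1 ratio.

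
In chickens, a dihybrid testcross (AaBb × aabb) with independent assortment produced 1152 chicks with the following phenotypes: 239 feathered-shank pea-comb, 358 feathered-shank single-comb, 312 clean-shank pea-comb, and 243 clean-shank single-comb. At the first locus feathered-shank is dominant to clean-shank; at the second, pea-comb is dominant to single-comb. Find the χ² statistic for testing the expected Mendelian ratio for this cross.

34.382

A dihybrid testcross with independent assortment gives a 1:1:1:1 ratio.
Under the 1:1:1:1 hypothesis (Σ ratio = 4, N = 1152):
  feathered-shank pea-comb: 1152 × 1/4 = 288
  feathered-shank single-comb: 1152 × 1/4 = 288
  clean-shank pea-comb: 1152 × 1/4 = 288
  clean-shank single-comb: 1152 × 1/4 = 288
χ² = Σ (O − E)² / E
  feathered-shank pea-comb: (239 − 288)² / 288 = 8.3368
  feathered-shank single-comb: (358 − 288)² / 288 = 17.0139
  clean-shank pea-comb: (312 − 288)² / 288 = 2.0000
  clean-shank single-comb: (243 − 288)² / 288 = 7.0312
χ² = 8.3368 + 17.0139 + 2.0000 + 7.0312 = 34.3819 ≈ 34.382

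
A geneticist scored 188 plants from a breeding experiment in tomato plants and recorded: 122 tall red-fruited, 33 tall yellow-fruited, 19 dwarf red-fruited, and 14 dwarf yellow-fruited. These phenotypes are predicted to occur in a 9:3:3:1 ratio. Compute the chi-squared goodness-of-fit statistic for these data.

10.563

Total ratio parts = 16. Expected numbers out of 188:
  tall red-fruited: 188 × 9/16 = 105.75
  tall yellow-fruited: 188 × 3/16 = 35.25
  dwarf red-fruited: 188 × 3/16 = 35.25
  dwarf yellow-fruited: 188 × 1/16 = 11.75
χ² = Σ (O − E)² / E
  tall red-fruited: (122 − 105.75)² / 105.75 = 2.4970
  tall yellow-fruited: (33 − 35.25)² / 35.25 = 0.1436
  dwarf red-fruited: (19 − 35.25)² / 35.25 = 7.4911
  dwarf yellow-fruited: (14 − 11.75)² / 11.75 = 0.4309
χ² = 2.4970 + 0.1436 + 7.4911 + 0.4309 = 10.5626 ≈ 10.563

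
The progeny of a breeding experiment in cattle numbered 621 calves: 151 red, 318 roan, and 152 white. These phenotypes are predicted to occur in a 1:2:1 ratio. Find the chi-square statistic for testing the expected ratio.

0.366

Total ratio parts = 4. Expected numbers out of 621:
  red: 621 × 1/4 = 155.25
  roan: 621 × 2/4 = 310.5
  white: 621 × 1/4 = 155.25
χ² = Σ (O − E)² / E
  red: (151 − 155.25)² / 155.25 = 0.1163
  roan: (318 − 310.5)² / 310.5 = 0.1812
  white: (152 − 155.25)² / 155.25 = 0.0680
χ² = 0.1163 + 0.1812 + 0.0680 = 0.3655 ≈ 0.366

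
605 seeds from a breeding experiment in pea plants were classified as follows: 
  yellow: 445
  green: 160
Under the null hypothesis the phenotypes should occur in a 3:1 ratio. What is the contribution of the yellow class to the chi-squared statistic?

The 3:1 ratio has 4 parts, so with N = 605 the expected counts are:
  yellow: 605 × 3/4 = 453.75
  green: 605 × 1/4 = 151.25
Contribution of yellow: (445 − 453.75)² / 453.75 = 0.1687

0.169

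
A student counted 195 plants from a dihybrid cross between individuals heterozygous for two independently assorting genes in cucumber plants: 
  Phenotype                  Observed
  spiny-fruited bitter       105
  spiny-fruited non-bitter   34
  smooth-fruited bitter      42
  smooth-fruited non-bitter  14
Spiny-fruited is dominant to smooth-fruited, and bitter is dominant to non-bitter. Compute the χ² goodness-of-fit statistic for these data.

1.458

A dihybrid F₂ with independent assortment and complete dominance at both loci gives a 9:3:3:1 phenotypic ratio.
Under the 9:3:3:1 hypothesis (Σ ratio = 16, N = 195):
  spiny-fruited bitter: 195 × 9/16 = 109.6875
  spiny-fruited non-bitter: 195 × 3/16 = 36.5625
  smooth-fruited bitter: 195 × 3/16 = 36.5625
  smooth-fruited non-bitter: 195 × 1/16 = 12.1875
χ² = Σ (O − E)² / E
  spiny-fruited bitter: (105 − 109.6875)² / 109.6875 = 0.2003
  spiny-fruited non-bitter: (34 − 36.5625)² / 36.5625 = 0.1796
  smooth-fruited bitter: (42 − 36.5625)² / 36.5625 = 0.8087
  smooth-fruited non-bitter: (14 − 12.1875)² / 12.1875 = 0.2696
χ² = 0.2003 + 0.1796 + 0.8087 + 0.2696 = 1.4582 ≈ 1.458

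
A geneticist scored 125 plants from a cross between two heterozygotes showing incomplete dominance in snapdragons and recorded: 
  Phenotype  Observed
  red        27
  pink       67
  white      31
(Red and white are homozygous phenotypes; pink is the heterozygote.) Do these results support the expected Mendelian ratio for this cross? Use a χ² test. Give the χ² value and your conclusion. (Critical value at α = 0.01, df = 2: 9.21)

With incomplete dominance, a heterozygote × heterozygote cross gives a 1:2:1 phenotypic ratio.
Under the 1:2:1 hypothesis (Σ ratio = 4, N = 125):
  red: 125 × 1/4 = 31.25
  pink: 125 × 2/4 = 62.5
  white: 125 × 1/4 = 31.25
χ² = Σ (O − E)² / E
  red: (27 − 31.25)² / 31.25 = 0.5780
  pink: (67 − 62.5)² / 62.5 = 0.3240
  white: (31 − 31.25)² / 31.25 = 0.0020
χ² = 0.5780 + 0.3240 + 0.0020 = 0.904
Degrees of freedom = 3 − 1 = 2; critical value at α = 0.01 is 9.21.
Since 0.904 < 9.21, we fail to reject the null hypothesis — the data are consistent with the 1:2:1 ratio.

0.904; consistent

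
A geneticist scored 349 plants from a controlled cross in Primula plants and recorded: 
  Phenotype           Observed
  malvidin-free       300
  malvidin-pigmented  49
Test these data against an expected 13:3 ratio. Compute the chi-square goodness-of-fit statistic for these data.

5.082

Expected counts for N = 349 under a 13:3 ratio (total parts = 16):
  malvidin-free: 349 × 13/16 = 283.5625
  malvidin-pigmented: 349 × 3/16 = 65.4375
χ² = Σ (O − E)² / E
  malvidin-free: (300 − 283.5625)² / 283.5625 = 0.9528
  malvidin-pigmented: (49 − 65.4375)² / 65.4375 = 4.1290
χ² = 0.9528 + 4.1290 = 5.0818 ≈ 5.082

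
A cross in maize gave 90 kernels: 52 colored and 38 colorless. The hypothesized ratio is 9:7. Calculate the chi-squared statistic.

0.085

Under the 9:7 hypothesis (Σ ratio = 16, N = 90):
  colored: 90 × 9/16 = 50.625
  colorless: 90 × 7/16 = 39.375
χ² = Σ (O − E)² / E
  colored: (52 − 50.625)² / 50.625 = 0.0373
  colorless: (38 − 39.375)² / 39.375 = 0.0480
χ² = 0.0373 + 0.0480 = 0.0853 ≈ 0.085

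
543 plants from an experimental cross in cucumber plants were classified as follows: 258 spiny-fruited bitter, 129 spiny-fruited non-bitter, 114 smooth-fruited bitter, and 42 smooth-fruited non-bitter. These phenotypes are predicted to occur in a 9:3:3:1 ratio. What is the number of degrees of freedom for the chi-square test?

A goodness-of-fit test with 4 phenotype classes has df = 4 − 1 = 3.

3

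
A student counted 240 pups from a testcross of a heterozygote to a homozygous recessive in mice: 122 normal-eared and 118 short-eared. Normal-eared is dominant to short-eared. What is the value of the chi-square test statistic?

0.067

A testcross of a heterozygote (Aa × aa) gives a 1:1 phenotypic ratio.
Expected counts for N = 240 under a 1:1 ratio (total parts = 2):
  normal-eared: 240 × 1/2 = 120
  short-eared: 240 × 1/2 = 120
χ² = Σ (O − E)² / E
  normal-eared: (122 − 120)² / 120 = 0.0333
  short-eared: (118 − 120)² / 120 = 0.0333
χ² = 0.0333 + 0.0333 = 0.0666 ≈ 0.067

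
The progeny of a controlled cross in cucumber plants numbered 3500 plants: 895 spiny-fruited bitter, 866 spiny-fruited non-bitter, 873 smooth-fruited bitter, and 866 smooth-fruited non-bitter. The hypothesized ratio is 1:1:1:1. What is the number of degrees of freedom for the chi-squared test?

A goodness-of-fit test with 4 phenotype classes has df = 4 − 1 = 3.

3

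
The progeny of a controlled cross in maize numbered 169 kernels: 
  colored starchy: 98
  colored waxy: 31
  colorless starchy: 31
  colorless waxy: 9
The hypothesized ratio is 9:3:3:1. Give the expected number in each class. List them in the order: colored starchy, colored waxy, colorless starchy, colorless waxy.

The 9:3:3:1 ratio has 16 parts, so with N = 169 the expected counts are:
  colored starchy: 169 × 9/16 = 95.0625
  colored waxy: 169 × 3/16 = 31.6875
  colorless starchy: 169 × 3/16 = 31.6875
  colorless waxy: 169 × 1/16 = 10.5625

95.0625, 31.6875, 31.6875, 10.5625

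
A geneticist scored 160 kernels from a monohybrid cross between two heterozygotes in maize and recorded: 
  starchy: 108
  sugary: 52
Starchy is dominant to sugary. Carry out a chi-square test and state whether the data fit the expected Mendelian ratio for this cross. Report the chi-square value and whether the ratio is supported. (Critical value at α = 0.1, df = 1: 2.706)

For a monohybrid cross between heterozygotes with complete dominance, the expected phenotypic ratio is 3:1.
The 3:1 ratio has 4 parts, so with N = 160 the expected counts are:
  starchy: 160 × 3/4 = 120
  sugary: 160 × 1/4 = 40
χ² = Σ (O − E)² / E
  starchy: (108 − 120)² / 120 = 1.2000
  sugary: (52 − 40)² / 40 = 3.6000
χ² = 1.2000 + 3.6000 = 4.800
Degrees of freedom = 2 − 1 = 1; critical value at α = 0.1 is 2.706.
Since 4.800 > 2.706, we reject the null hypothesis — the data do not fit the 3:1 ratio.

4.800; not consistent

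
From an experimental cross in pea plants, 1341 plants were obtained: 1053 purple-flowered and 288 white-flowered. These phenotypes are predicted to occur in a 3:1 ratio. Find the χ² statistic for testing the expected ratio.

8.879

Total ratio parts = 4. Expected numbers out of 1341:
  purple-flowered: 1341 × 3/4 = 1005.75
  white-flowered: 1341 × 1/4 = 335.25
χ² = Σ (O − E)² / E
  purple-flowered: (1053 − 1005.75)² / 1005.75 = 2.2198
  white-flowered: (288 − 335.25)² / 335.25 = 6.6594
χ² = 2.2198 + 6.6594 = 8.8792 ≈ 8.879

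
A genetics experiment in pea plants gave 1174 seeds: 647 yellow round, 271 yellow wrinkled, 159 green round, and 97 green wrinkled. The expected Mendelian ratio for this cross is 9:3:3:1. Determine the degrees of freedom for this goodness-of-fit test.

A goodness-of-fit test with 4 phenotype classes has df = 4 − 1 = 3.

3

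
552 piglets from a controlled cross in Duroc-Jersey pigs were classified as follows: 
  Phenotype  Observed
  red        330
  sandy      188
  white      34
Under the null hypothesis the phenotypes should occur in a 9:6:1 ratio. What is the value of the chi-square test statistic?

2.976

The 9:6:1 ratio has 16 parts, so with N = 552 the expected counts are:
  red: 552 × 9/16 = 310.5
  sandy: 552 × 6/16 = 207
  white: 552 × 1/16 = 34.5
χ² = Σ (O − E)² / E
  red: (330 − 310.5)² / 310.5 = 1.2246
  sandy: (188 − 207)² / 207 = 1.7440
  white: (34 − 34.5)² / 34.5 = 0.0072
χ² = 1.2246 + 1.7440 + 0.0072 = 2.9758 ≈ 2.976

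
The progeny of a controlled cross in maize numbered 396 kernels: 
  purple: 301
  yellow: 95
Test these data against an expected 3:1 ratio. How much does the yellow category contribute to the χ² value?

0.162

Expected counts for N = 396 under a 3:1 ratio (total parts = 4):
  purple: 396 × 3/4 = 297
  yellow: 396 × 1/4 = 99
Contribution of yellow: (95 − 99)² / 99 = 0.1616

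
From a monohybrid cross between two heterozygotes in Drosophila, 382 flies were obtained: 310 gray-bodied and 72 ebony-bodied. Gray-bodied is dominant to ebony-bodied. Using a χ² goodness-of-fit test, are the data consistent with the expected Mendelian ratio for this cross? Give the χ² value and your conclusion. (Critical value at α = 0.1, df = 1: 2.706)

7.710; not consistent

For a monohybrid cross between heterozygotes with complete dominance, the expected phenotypic ratio is 3:1.
Expected counts for N = 382 under a 3:1 ratio (total parts = 4):
  gray-bodied: 382 × 3/4 = 286.5
  ebony-bodied: 382 × 1/4 = 95.5
χ² = Σ (O − E)² / E
  gray-bodied: (310 − 286.5)² / 286.5 = 1.9276
  ebony-bodied: (72 − 95.5)² / 95.5 = 5.7827
χ² = 1.9276 + 5.7827 = 7.7103 ≈ 7.710
Degrees of freedom = 2 − 1 = 1; critical value at α = 0.1 is 2.706.
Since 7.710 > 2.706, we reject the null hypothesis — the data do not fit the 3:1 ratio.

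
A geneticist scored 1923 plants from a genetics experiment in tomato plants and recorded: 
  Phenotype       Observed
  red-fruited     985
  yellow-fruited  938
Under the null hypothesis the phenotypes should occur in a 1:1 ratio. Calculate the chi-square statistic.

Under the 1:1 hypothesis (Σ ratio = 2, N = 1923):
  red-fruited: 1923 × 1/2 = 961.5
  yellow-fruited: 1923 × 1/2 = 961.5
χ² = Σ (O − E)² / E
  red-fruited: (985 − 961.5)² / 961.5 = 0.5744
  yellow-fruited: (938 − 961.5)² / 961.5 = 0.5744
χ² = 0.5744 + 0.5744 = 1.1488 ≈ 1.149

1.149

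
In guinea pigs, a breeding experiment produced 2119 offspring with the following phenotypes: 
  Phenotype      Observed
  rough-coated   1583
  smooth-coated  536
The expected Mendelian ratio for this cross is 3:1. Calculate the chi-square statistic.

0.098

The 3:1 ratio has 4 parts, so with N = 2119 the expected counts are:
  rough-coated: 2119 × 3/4 = 1589.25
  smooth-coated: 2119 × 1/4 = 529.75
χ² = Σ (O − E)² / E
  rough-coated: (1583 − 1589.25)² / 1589.25 = 0.0246
  smooth-coated: (536 − 529.75)² / 529.75 = 0.0737
χ² = 0.0246 + 0.0737 = 0.0983 ≈ 0.098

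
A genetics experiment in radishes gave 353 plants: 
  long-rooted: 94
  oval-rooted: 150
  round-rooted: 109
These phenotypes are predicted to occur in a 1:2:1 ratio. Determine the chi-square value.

9.232

Total ratio parts = 4. Expected numbers out of 353:
  long-rooted: 353 × 1/4 = 88.25
  oval-rooted: 353 × 2/4 = 176.5
  round-rooted: 353 × 1/4 = 88.25
χ² = Σ (O − E)² / E
  long-rooted: (94 − 88.25)² / 88.25 = 0.3746
  oval-rooted: (150 − 176.5)² / 176.5 = 3.9788
  round-rooted: (109 − 88.25)² / 88.25 = 4.8789
χ² = 0.3746 + 3.9788 + 4.8789 = 9.2323 ≈ 9.232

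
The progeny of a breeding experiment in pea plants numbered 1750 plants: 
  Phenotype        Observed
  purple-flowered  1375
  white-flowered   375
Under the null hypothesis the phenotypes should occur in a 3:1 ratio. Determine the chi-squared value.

Under the 3:1 hypothesis (Σ ratio = 4, N = 1750):
  purple-flowered: 1750 × 3/4 = 1312.5
  white-flowered: 1750 × 1/4 = 437.5
χ² = Σ (O − E)² / E
  purple-flowered: (1375 − 1312.5)² / 1312.5 = 2.9762
  white-flowered: (375 − 437.5)² / 437.5 = 8.9286
χ² = 2.9762 + 8.9286 = 11.9048 ≈ 11.905

11.905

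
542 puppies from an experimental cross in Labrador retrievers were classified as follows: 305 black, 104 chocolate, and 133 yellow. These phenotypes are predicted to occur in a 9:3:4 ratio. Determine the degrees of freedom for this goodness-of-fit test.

A goodness-of-fit test with 3 phenotype classes has df = 3 − 1 = 2.

2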